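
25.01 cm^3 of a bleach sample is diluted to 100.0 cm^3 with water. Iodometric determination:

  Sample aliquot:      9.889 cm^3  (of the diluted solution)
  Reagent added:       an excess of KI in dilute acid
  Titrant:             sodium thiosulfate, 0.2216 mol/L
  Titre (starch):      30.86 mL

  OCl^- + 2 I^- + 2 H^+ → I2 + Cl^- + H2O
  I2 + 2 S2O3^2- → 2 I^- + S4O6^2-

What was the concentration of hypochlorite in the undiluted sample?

n(S2O3^2-) = 0.03086 × 0.2216 = 6.839 × 10^-3 mol
n(I2) = n(S2O3^2-)/2 = 3.419 × 10^-3 mol
n(OCl^-) in the aliquot = 3.419 × 10^-3 mol (1:1 ratio)
[OCl^-]_dilute = 3.419 × 10^-3 / 0.009889 = 0.3458 mol/L
[OCl^-]_original = 0.3458 × 100.0/25.01 = 1.383 mol/L

1.383 mol/L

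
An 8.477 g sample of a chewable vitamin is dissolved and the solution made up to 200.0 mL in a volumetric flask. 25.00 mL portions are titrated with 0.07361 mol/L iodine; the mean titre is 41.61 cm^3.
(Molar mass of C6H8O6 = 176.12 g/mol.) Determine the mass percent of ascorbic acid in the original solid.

50.91 %

C6H8O6 + I2 → C6H6O6 + 2 HI
n(I2) per titration = 0.04161 × 0.07361 = 3.063 × 10^-3 mol
n(C6H8O6) in each aliquot = 3.063 × 10^-3 mol (1:1 ratio)
n(C6H8O6) in the whole flask = 3.063 × 10^-3 × 200.0/25.00 = 0.02450 mol
mass of C6H8O6 = 0.02450 × 176.12 = 4.316 g
% C6H8O6 = 4.316 / 8.477 × 100 = 50.91 %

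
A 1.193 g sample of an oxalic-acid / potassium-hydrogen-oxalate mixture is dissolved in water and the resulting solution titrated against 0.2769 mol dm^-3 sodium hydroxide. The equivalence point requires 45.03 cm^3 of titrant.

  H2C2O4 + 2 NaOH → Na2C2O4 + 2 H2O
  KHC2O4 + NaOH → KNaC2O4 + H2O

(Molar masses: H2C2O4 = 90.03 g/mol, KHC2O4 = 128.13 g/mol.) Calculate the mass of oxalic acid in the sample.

0.2191 g

n(NaOH) = 0.04503 × 0.2769 = 0.01247 mol
Let x = n(H2C2O4), y = n(KHC2O4).
Titrant: 2x + 1y = 0.01247;  mass: 90.03x + 128.13y = 1.193
Solving, x = 2.434 × 10^-3 mol, y = 7.601 × 10^-3 mol
mass of H2C2O4 = 2.434 × 10^-3 × 90.03 = 0.2191 g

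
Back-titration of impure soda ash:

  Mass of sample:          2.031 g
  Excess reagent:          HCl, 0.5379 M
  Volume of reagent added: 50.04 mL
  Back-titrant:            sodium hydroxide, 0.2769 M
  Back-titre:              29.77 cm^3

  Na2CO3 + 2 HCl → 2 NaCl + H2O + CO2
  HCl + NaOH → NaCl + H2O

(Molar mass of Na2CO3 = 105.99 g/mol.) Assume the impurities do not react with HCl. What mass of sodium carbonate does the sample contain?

n(HCl) added = 0.05004 × 0.5379 = 0.02692 mol
n(NaOH) used in back-titration = 0.02977 × 0.2769 = 8.243 × 10^-3 mol
n(HCl) left over = 8.243 × 10^-3 mol (1:1 ratio)
n(HCl) consumed by analyte = 0.02692 − 8.243 × 10^-3 = 0.01867 mol
From the 1:2 ratio, n(Na2CO3) = 1/2 × 0.01867 = 9.337 × 10^-3 mol
mass of Na2CO3 = 9.337 × 10^-3 × 105.99 = 0.9896 g

0.9896 g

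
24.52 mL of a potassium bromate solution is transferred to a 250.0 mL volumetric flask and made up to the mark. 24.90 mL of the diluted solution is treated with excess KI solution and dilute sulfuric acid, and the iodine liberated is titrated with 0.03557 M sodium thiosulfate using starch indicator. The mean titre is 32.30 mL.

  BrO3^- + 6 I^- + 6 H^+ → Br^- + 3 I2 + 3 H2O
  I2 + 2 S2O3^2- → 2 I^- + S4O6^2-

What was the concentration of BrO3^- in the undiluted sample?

0.07841 M

n(S2O3^2-) = 0.03230 × 0.03557 = 1.149 × 10^-3 mol
n(I2) = n(S2O3^2-)/2 = 5.745 × 10^-4 mol
From the 1:3 ratio, n(BrO3^-) in the aliquot = 1/3 × 5.745 × 10^-4 = 1.915 × 10^-4 mol
[BrO3^-]_dilute = 1.915 × 10^-4 / 0.02490 = 0.007690 mol/L
[BrO3^-]_original = 0.007690 × 250.0/24.52 = 0.07841 mol/L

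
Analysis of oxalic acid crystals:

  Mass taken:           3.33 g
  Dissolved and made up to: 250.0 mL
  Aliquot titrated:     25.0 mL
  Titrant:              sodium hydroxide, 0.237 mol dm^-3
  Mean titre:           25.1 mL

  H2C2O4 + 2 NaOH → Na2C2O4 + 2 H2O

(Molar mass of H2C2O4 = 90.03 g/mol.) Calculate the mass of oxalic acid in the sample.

n(NaOH) per titration = 0.0251 × 0.237 = 5.95 × 10^-3 mol
From the 1:2 ratio, n(H2C2O4) in each aliquot = 1/2 × 5.95 × 10^-3 = 2.97 × 10^-3 mol
n(H2C2O4) in the whole flask = 2.97 × 10^-3 × 250.0/25.0 = 0.0297 mol
mass of H2C2O4 = 0.0297 × 90.03 = 2.68 g

2.68 g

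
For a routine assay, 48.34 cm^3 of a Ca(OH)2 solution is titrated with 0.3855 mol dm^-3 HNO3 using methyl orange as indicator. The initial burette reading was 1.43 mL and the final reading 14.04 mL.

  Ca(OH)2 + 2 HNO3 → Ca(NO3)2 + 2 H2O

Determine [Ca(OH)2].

n(HNO3) = 0.01261 L × 0.3855 mol/L = 4.861 × 10^-3 mol
From the 1:2 mole ratio, n(Ca(OH)2) = 1/2 × 4.861 × 10^-3 = 2.431 × 10^-3 mol
[Ca(OH)2] = 2.431 × 10^-3 mol / 0.04834 L = 0.05028 mol/L

0.05028 mol/L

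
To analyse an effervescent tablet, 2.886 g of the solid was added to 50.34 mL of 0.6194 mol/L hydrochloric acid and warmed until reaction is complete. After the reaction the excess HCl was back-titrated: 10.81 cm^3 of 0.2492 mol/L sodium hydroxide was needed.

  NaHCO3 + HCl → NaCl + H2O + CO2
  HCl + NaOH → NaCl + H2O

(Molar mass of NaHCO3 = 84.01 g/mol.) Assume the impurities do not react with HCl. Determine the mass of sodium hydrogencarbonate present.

n(HCl) added = 0.05034 × 0.6194 = 0.03118 mol
n(NaOH) used in back-titration = 0.01081 × 0.2492 = 2.694 × 10^-3 mol
n(HCl) left over = 2.694 × 10^-3 mol (1:1 ratio)
n(HCl) consumed by analyte = 0.03118 − 2.694 × 10^-3 = 0.02849 mol
n(NaHCO3) = 0.02849 mol (1:1 ratio)
mass of NaHCO3 = 0.02849 × 84.01 = 2.393 g

2.393 g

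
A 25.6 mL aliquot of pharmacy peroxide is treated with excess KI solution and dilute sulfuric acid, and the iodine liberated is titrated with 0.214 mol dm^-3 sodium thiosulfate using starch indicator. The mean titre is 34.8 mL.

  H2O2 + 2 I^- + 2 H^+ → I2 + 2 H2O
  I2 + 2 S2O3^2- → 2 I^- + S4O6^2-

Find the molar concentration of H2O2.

n(S2O3^2-) = 0.0348 × 0.214 = 7.45 × 10^-3 mol
n(I2) = n(S2O3^2-)/2 = 3.72 × 10^-3 mol
n(H2O2) in the aliquot = 3.72 × 10^-3 mol (1:1 ratio)
[H2O2] = 3.72 × 10^-3 / 0.0256 = 0.145 mol/L

0.145 mol/L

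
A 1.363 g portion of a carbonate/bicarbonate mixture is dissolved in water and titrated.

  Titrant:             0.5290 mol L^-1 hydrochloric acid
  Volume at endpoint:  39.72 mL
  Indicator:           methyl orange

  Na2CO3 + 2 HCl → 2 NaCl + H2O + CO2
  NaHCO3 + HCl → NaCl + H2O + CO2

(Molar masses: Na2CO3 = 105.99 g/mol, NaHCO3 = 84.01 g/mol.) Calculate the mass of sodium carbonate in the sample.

n(HCl) = 0.03972 × 0.5290 = 0.02101 mol
Let x = n(Na2CO3), y = n(NaHCO3).
Titrant: 2x + 1y = 0.02101;  mass: 105.99x + 84.01y = 1.363
Solving, x = 6.484 × 10^-3 mol, y = 8.044 × 10^-3 mol
mass of Na2CO3 = 6.484 × 10^-3 × 105.99 = 0.6872 g

0.6872 g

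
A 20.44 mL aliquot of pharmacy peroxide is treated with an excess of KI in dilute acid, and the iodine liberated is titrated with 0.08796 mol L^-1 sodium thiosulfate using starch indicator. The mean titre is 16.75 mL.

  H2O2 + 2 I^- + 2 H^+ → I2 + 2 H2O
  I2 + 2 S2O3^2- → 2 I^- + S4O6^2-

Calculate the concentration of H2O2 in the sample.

n(S2O3^2-) = 0.01675 × 0.08796 = 1.473 × 10^-3 mol
n(I2) = n(S2O3^2-)/2 = 7.367 × 10^-4 mol
n(H2O2) in the aliquot = 7.367 × 10^-4 mol (1:1 ratio)
[H2O2] = 7.367 × 10^-4 / 0.02044 = 0.03604 mol/L

0.03604 mol/L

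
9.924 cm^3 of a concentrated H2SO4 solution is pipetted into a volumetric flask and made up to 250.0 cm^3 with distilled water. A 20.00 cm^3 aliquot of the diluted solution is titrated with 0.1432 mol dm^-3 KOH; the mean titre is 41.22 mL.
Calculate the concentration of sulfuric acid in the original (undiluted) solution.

3.717 mol/L

H2SO4 + 2 KOH → K2SO4 + 2 H2O
n(KOH) = 0.04122 × 0.1432 = 5.903 × 10^-3 mol
From the 1:2 ratio, n(H2SO4) in the aliquot = 1/2 × 5.903 × 10^-3 = 2.951 × 10^-3 mol
[H2SO4]_dilute = 2.951 × 10^-3 / 0.02000 = 0.1476 mol/L
Dilution factor = 250.0 / 9.924 = 25.19
[H2SO4]_stock = 0.1476 × 25.19 = 3.717 mol/L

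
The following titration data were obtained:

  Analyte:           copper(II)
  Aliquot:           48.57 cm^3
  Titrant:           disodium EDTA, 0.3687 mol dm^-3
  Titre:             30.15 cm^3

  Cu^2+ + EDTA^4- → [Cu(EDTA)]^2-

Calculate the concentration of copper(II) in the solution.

0.2289 mol/L

n(EDTA) = 0.03015 L × 0.3687 mol/L = 0.01112 mol
n(Cu2+) = 0.01112 mol (1:1 mole ratio)
[Cu2+] = 0.01112 mol / 0.04857 L = 0.2289 mol/L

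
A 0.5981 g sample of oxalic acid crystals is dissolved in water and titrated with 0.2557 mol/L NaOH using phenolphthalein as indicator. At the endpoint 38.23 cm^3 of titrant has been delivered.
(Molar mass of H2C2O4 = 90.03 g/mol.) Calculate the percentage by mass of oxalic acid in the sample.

73.57 %

H2C2O4 + 2 NaOH → Na2C2O4 + 2 H2O
n(NaOH) = 0.03823 L × 0.2557 mol/L = 9.775 × 10^-3 mol
From the 1:2 ratio, n(H2C2O4) = 1/2 × 9.775 × 10^-3 = 4.888 × 10^-3 mol
mass of H2C2O4 = 4.888 × 10^-3 × 90.03 g/mol = 0.4400 g
% H2C2O4 = 0.4400 / 0.5981 × 100 = 73.57 %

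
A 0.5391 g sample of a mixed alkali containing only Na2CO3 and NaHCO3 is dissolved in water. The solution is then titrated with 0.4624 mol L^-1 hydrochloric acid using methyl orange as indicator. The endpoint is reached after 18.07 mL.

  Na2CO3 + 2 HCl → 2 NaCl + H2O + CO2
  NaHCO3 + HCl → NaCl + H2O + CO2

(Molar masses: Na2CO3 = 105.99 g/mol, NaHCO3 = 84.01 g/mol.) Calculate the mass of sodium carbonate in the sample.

n(HCl) = 0.01807 × 0.4624 = 8.356 × 10^-3 mol
Let x = n(Na2CO3), y = n(NaHCO3).
Titrant: 2x + 1y = 8.356 × 10^-3;  mass: 105.99x + 84.01y = 0.5391
Solving, x = 2.625 × 10^-3 mol, y = 3.105 × 10^-3 mol
mass of Na2CO3 = 2.625 × 10^-3 × 105.99 = 0.2783 g

0.2783 g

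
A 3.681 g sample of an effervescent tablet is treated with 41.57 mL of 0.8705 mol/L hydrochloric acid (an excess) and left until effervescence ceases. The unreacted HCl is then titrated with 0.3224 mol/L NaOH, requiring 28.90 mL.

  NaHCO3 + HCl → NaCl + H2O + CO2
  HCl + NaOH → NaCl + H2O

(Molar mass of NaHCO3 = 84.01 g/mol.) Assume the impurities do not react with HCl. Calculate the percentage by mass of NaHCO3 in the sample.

n(HCl) added = 0.04157 × 0.8705 = 0.03619 mol
n(NaOH) used in back-titration = 0.02890 × 0.3224 = 9.317 × 10^-3 mol
n(HCl) left over = 9.317 × 10^-3 mol (1:1 ratio)
n(HCl) consumed by analyte = 0.03619 − 9.317 × 10^-3 = 0.02687 mol
n(NaHCO3) = 0.02687 mol (1:1 ratio)
mass of NaHCO3 = 0.02687 × 84.01 = 2.257 g
% NaHCO3 = 2.257 / 3.681 × 100 = 61.32 %

61.32 %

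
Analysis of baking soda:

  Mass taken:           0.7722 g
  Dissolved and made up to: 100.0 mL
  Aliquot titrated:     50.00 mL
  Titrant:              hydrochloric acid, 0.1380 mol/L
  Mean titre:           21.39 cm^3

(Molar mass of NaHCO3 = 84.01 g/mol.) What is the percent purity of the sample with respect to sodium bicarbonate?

64.23 %

NaHCO3 + HCl → NaCl + H2O + CO2
n(HCl) per titration = 0.02139 × 0.1380 = 2.952 × 10^-3 mol
n(NaHCO3) in each aliquot = 2.952 × 10^-3 mol (1:1 ratio)
n(NaHCO3) in the whole flask = 2.952 × 10^-3 × 100.0/50.00 = 5.904 × 10^-3 mol
mass of NaHCO3 = 5.904 × 10^-3 × 84.01 = 0.4960 g
% NaHCO3 = 0.4960 / 0.7722 × 100 = 64.23 %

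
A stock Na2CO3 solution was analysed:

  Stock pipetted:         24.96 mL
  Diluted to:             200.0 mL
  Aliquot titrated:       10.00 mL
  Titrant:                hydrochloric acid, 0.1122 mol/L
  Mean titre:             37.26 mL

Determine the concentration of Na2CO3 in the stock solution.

Na2CO3 + 2 HCl → 2 NaCl + H2O + CO2
n(HCl) = 0.03726 × 0.1122 = 4.181 × 10^-3 mol
From the 1:2 ratio, n(Na2CO3) in the aliquot = 1/2 × 4.181 × 10^-3 = 2.090 × 10^-3 mol
[Na2CO3]_dilute = 2.090 × 10^-3 / 0.01000 = 0.2090 mol/L
Dilution factor = 200.0 / 24.96 = 8.013
[Na2CO3]_stock = 0.2090 × 8.013 = 1.675 mol/L

1.675 mol/L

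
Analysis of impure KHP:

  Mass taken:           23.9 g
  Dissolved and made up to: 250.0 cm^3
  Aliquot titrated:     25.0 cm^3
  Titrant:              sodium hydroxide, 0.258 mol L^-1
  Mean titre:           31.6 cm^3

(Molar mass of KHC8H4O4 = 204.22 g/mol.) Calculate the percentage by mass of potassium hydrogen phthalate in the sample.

69.7 %

KHC8H4O4 + NaOH → KNaC8H4O4 + H2O
n(NaOH) per titration = 0.0316 × 0.258 = 8.15 × 10^-3 mol
n(KHC8H4O4) in each aliquot = 8.15 × 10^-3 mol (1:1 ratio)
n(KHC8H4O4) in the whole flask = 8.15 × 10^-3 × 250.0/25.0 = 0.0815 mol
mass of KHC8H4O4 = 0.0815 × 204.22 = 16.6 g
% KHC8H4O4 = 16.6 / 23.9 × 100 = 69.7 %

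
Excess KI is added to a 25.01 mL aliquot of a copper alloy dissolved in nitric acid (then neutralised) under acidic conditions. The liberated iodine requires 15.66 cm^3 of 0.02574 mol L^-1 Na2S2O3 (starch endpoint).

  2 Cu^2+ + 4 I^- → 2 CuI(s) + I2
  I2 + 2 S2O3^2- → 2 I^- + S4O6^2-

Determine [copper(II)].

n(S2O3^2-) = 0.01566 × 0.02574 = 4.031 × 10^-4 mol
n(I2) = n(S2O3^2-)/2 = 2.015 × 10^-4 mol
From the 2:1 ratio, n(Cu2+) in the aliquot = 2/1 × 2.015 × 10^-4 = 4.031 × 10^-4 mol
[Cu2+] = 4.031 × 10^-4 / 0.02501 = 0.01612 mol/L

0.01612 mol/L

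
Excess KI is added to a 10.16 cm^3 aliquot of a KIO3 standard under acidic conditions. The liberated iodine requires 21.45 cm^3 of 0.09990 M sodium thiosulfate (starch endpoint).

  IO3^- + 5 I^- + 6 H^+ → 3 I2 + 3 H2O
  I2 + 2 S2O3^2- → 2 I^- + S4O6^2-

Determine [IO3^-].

n(S2O3^2-) = 0.02145 × 0.09990 = 2.143 × 10^-3 mol
n(I2) = n(S2O3^2-)/2 = 1.071 × 10^-3 mol
From the 1:3 ratio, n(IO3^-) in the aliquot = 1/3 × 1.071 × 10^-3 = 3.571 × 10^-4 mol
[IO3^-] = 3.571 × 10^-4 / 0.01016 = 0.03515 mol/L

0.03515 M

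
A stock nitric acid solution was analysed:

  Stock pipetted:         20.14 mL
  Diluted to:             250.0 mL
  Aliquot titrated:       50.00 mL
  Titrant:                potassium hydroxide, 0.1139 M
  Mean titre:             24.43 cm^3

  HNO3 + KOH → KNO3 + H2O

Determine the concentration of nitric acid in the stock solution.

n(KOH) = 0.02443 × 0.1139 = 2.783 × 10^-3 mol
n(HNO3) in the aliquot = 2.783 × 10^-3 mol (1:1 ratio)
[HNO3]_dilute = 2.783 × 10^-3 / 0.05000 = 0.05565 mol/L
Dilution factor = 250.0 / 20.14 = 12.41
[HNO3]_stock = 0.05565 × 12.41 = 0.6908 mol/L

0.6908 M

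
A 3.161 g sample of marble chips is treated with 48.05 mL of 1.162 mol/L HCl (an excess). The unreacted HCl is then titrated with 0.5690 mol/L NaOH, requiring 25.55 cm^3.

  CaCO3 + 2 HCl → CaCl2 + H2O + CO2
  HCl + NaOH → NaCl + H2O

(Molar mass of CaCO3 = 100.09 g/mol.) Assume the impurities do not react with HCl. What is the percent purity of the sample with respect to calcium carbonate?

n(HCl) added = 0.04805 × 1.162 = 0.05583 mol
n(NaOH) used in back-titration = 0.02555 × 0.5690 = 0.01454 mol
n(HCl) left over = 0.01454 mol (1:1 ratio)
n(HCl) consumed by analyte = 0.05583 − 0.01454 = 0.04130 mol
From the 1:2 ratio, n(CaCO3) = 1/2 × 0.04130 = 0.02065 mol
mass of CaCO3 = 0.02065 × 100.09 = 2.067 g
% CaCO3 = 2.067 / 3.161 × 100 = 65.38 %

65.38 %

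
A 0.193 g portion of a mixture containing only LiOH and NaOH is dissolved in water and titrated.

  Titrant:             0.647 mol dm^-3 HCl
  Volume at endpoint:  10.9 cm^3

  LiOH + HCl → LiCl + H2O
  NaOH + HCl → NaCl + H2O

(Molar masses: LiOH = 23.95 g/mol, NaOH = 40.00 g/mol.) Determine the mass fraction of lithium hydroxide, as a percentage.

68.9 %

n(HCl) = 0.0109 × 0.647 = 7.05 × 10^-3 mol
Let x = n(LiOH), y = n(NaOH).
Titrant: 1x + 1y = 7.05 × 10^-3;  mass: 23.95x + 40.00y = 0.193
Solving, x = 5.55 × 10^-3 mol, y = 1.50 × 10^-3 mol
mass of LiOH = 5.55 × 10^-3 × 23.95 = 0.133 g
% LiOH = 0.133 / 0.193 × 100 = 68.9 %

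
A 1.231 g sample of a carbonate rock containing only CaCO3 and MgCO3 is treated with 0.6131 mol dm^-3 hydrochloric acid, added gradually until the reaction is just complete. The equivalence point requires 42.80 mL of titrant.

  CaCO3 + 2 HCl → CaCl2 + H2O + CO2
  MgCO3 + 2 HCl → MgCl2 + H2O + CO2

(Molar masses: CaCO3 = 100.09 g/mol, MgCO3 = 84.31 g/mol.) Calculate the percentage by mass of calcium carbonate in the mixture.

64.32 %

n(HCl) = 0.04280 × 0.6131 = 0.02624 mol
Let x = n(CaCO3), y = n(MgCO3).
Titrant: 2x + 2y = 0.02624;  mass: 100.09x + 84.31y = 1.231
Solving, x = 7.910 × 10^-3 mol, y = 5.210 × 10^-3 mol
mass of CaCO3 = 7.910 × 10^-3 × 100.09 = 0.7917 g
% CaCO3 = 0.7917 / 1.231 × 100 = 64.32 %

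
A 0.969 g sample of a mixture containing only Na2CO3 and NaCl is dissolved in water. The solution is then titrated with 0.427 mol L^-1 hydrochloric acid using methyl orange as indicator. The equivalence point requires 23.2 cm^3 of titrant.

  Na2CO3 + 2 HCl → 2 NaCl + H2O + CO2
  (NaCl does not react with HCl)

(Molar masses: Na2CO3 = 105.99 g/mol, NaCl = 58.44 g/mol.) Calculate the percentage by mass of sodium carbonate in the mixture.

54.2 %

n(HCl) = 0.0232 × 0.427 = 9.91 × 10^-3 mol
Let x = n(Na2CO3), y = n(NaCl).
Titrant: 2x = 9.91 × 10^-3;  mass: 105.99x + 58.44y = 0.969
Solving, x = 4.95 × 10^-3 mol, y = 7.60 × 10^-3 mol
mass of Na2CO3 = 4.95 × 10^-3 × 105.99 = 0.525 g
% Na2CO3 = 0.525 / 0.969 × 100 = 54.2 %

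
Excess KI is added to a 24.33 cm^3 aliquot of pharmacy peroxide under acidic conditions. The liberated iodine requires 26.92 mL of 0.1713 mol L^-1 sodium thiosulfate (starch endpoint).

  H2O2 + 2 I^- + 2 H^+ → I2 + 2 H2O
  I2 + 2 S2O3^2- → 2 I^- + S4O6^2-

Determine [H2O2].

0.09477 mol/L

n(S2O3^2-) = 0.02692 × 0.1713 = 4.611 × 10^-3 mol
n(I2) = n(S2O3^2-)/2 = 2.306 × 10^-3 mol
n(H2O2) in the aliquot = 2.306 × 10^-3 mol (1:1 ratio)
[H2O2] = 2.306 × 10^-3 / 0.02433 = 0.09477 mol/L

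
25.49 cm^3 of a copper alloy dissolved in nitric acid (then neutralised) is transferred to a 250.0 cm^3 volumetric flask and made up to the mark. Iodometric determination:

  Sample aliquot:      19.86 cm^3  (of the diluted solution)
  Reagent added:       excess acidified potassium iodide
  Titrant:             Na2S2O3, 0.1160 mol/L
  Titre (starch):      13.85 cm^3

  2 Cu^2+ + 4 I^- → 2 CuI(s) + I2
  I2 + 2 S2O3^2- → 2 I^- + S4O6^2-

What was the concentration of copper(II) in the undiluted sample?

0.7934 mol/L

n(S2O3^2-) = 0.01385 × 0.1160 = 1.607 × 10^-3 mol
n(I2) = n(S2O3^2-)/2 = 8.033 × 10^-4 mol
From the 2:1 ratio, n(Cu2+) in the aliquot = 2/1 × 8.033 × 10^-4 = 1.607 × 10^-3 mol
[Cu2+]_dilute = 1.607 × 10^-3 / 0.01986 = 0.08090 mol/L
[Cu2+]_original = 0.08090 × 250.0/25.49 = 0.7934 mol/L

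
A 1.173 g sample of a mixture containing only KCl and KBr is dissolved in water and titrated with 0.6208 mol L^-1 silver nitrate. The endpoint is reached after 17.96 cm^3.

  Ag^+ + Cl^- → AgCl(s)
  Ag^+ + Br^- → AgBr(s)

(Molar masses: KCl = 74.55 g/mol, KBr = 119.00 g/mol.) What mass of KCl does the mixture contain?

n(AgNO3) = 0.01796 × 0.6208 = 0.01115 mol
Let x = n(KCl), y = n(KBr).
Titrant: 1x + 1y = 0.01115;  mass: 74.55x + 119.00y = 1.173
Solving, x = 3.460 × 10^-3 mol, y = 7.690 × 10^-3 mol
mass of KCl = 3.460 × 10^-3 × 74.55 = 0.2579 g

0.2579 g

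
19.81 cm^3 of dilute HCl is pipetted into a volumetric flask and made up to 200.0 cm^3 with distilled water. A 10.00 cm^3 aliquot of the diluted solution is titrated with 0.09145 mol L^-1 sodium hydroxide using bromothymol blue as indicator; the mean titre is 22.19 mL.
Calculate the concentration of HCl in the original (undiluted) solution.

2.049 mol/L

HCl + NaOH → NaCl + H2O
n(NaOH) = 0.02219 × 0.09145 = 2.029 × 10^-3 mol
n(HCl) in the aliquot = 2.029 × 10^-3 mol (1:1 ratio)
[HCl]_dilute = 2.029 × 10^-3 / 0.01000 = 0.2029 mol/L
Dilution factor = 200.0 / 19.81 = 10.10
[HCl]_stock = 0.2029 × 10.10 = 2.049 mol/L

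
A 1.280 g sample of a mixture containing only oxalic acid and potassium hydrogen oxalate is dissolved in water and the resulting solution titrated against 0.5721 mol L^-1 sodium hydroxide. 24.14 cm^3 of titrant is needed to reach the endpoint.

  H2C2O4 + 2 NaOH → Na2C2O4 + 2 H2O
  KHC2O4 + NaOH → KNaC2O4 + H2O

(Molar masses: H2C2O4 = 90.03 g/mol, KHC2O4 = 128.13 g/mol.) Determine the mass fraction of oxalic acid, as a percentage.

n(NaOH) = 0.02414 × 0.5721 = 0.01381 mol
Let x = n(H2C2O4), y = n(KHC2O4).
Titrant: 2x + 1y = 0.01381;  mass: 90.03x + 128.13y = 1.280
Solving, x = 2.945 × 10^-3 mol, y = 7.921 × 10^-3 mol
mass of H2C2O4 = 2.945 × 10^-3 × 90.03 = 0.2651 g
% H2C2O4 = 0.2651 / 1.280 × 100 = 20.71 %

20.71 %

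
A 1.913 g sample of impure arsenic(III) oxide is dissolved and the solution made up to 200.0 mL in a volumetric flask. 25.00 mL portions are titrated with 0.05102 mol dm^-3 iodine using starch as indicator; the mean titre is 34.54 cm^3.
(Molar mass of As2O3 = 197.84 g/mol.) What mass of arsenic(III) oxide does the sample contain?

As2O3 + 2 I2 + 2 H2O → As2O5 + 4 HI
n(I2) per titration = 0.03454 × 0.05102 = 1.762 × 10^-3 mol
From the 1:2 ratio, n(As2O3) in each aliquot = 1/2 × 1.762 × 10^-3 = 8.811 × 10^-4 mol
n(As2O3) in the whole flask = 8.811 × 10^-4 × 200.0/25.00 = 7.049 × 10^-3 mol
mass of As2O3 = 7.049 × 10^-3 × 197.84 = 1.395 g

1.395 g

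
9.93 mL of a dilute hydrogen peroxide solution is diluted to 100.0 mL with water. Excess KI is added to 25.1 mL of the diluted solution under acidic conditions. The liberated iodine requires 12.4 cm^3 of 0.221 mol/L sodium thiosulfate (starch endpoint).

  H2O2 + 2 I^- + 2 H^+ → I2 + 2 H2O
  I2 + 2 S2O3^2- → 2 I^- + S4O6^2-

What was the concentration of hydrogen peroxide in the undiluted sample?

0.550 mol/L

n(S2O3^2-) = 0.0124 × 0.221 = 2.74 × 10^-3 mol
n(I2) = n(S2O3^2-)/2 = 1.37 × 10^-3 mol
n(H2O2) in the aliquot = 1.37 × 10^-3 mol (1:1 ratio)
[H2O2]_dilute = 1.37 × 10^-3 / 0.0251 = 0.0546 mol/L
[H2O2]_original = 0.0546 × 100.0/9.93 = 0.550 mol/L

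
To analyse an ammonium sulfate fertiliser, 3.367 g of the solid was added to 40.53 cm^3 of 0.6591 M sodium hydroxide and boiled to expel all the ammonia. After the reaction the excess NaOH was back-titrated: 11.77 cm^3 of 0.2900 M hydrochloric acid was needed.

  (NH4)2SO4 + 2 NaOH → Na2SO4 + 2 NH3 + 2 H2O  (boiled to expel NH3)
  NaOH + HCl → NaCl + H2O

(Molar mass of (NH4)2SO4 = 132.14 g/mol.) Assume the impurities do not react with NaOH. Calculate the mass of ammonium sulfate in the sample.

n(NaOH) added = 0.04053 × 0.6591 = 0.02671 mol
n(HCl) used in back-titration = 0.01177 × 0.2900 = 3.413 × 10^-3 mol
n(NaOH) left over = 3.413 × 10^-3 mol (1:1 ratio)
n(NaOH) consumed by analyte = 0.02671 − 3.413 × 10^-3 = 0.02330 mol
From the 1:2 ratio, n((NH4)2SO4) = 1/2 × 0.02330 = 0.01165 mol
mass of (NH4)2SO4 = 0.01165 × 132.14 = 1.539 g

1.539 g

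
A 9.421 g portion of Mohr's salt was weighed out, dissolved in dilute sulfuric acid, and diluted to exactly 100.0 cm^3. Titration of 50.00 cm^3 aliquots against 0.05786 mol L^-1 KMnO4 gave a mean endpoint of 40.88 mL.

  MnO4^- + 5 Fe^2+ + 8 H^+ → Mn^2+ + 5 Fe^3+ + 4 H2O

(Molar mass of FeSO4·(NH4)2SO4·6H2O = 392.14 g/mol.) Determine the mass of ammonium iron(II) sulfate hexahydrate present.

n(KMnO4) per titration = 0.04088 × 0.05786 = 2.365 × 10^-3 mol
From the 5:1 ratio, n(FeSO4·(NH4)2SO4·6H2O) in each aliquot = 5/1 × 2.365 × 10^-3 = 0.01183 mol
n(FeSO4·(NH4)2SO4·6H2O) in the whole flask = 0.01183 × 100.0/50.00 = 0.02365 mol
mass of FeSO4·(NH4)2SO4·6H2O = 0.02365 × 392.14 = 9.275 g

9.275 g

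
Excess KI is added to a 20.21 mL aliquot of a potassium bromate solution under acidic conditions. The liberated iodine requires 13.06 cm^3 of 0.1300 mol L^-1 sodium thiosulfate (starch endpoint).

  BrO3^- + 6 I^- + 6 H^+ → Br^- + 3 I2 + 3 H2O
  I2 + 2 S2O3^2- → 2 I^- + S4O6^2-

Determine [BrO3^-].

n(S2O3^2-) = 0.01306 × 0.1300 = 1.698 × 10^-3 mol
n(I2) = n(S2O3^2-)/2 = 8.489 × 10^-4 mol
From the 1:3 ratio, n(BrO3^-) in the aliquot = 1/3 × 8.489 × 10^-4 = 2.830 × 10^-4 mol
[BrO3^-] = 2.830 × 10^-4 / 0.02021 = 0.01400 mol/L

0.01400 mol/L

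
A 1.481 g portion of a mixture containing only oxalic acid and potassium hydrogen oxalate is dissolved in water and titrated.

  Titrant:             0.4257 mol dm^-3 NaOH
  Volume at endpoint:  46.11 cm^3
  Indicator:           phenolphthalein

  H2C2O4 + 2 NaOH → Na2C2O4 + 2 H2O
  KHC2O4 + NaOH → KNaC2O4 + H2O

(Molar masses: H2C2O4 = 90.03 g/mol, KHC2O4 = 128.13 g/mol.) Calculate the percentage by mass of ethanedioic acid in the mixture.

n(NaOH) = 0.04611 × 0.4257 = 0.01963 mol
Let x = n(H2C2O4), y = n(KHC2O4).
Titrant: 2x + 1y = 0.01963;  mass: 90.03x + 128.13y = 1.481
Solving, x = 6.221 × 10^-3 mol, y = 7.188 × 10^-3 mol
mass of H2C2O4 = 6.221 × 10^-3 × 90.03 = 0.5600 g
% H2C2O4 = 0.5600 / 1.481 × 100 = 37.82 %

37.82 %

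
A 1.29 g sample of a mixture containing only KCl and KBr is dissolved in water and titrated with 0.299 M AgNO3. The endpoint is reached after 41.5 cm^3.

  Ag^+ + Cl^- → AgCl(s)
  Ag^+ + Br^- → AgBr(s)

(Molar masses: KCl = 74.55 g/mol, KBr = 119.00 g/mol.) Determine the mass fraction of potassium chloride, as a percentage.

n(AgNO3) = 0.0415 × 0.299 = 0.0124 mol
Let x = n(KCl), y = n(KBr).
Titrant: 1x + 1y = 0.0124;  mass: 74.55x + 119.00y = 1.29
Solving, x = 4.20 × 10^-3 mol, y = 8.21 × 10^-3 mol
mass of KCl = 4.20 × 10^-3 × 74.55 = 0.313 g
% KCl = 0.313 / 1.29 × 100 = 24.3 %

24.3 %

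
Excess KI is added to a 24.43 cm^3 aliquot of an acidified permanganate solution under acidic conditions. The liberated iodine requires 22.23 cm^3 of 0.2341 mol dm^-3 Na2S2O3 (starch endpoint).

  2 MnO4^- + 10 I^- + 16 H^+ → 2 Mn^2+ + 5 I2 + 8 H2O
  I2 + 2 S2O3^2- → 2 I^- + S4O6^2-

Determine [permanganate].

0.04260 mol/L

n(S2O3^2-) = 0.02223 × 0.2341 = 5.204 × 10^-3 mol
n(I2) = n(S2O3^2-)/2 = 2.602 × 10^-3 mol
From the 2:5 ratio, n(MnO4^-) in the aliquot = 2/5 × 2.602 × 10^-3 = 1.041 × 10^-3 mol
[MnO4^-] = 1.041 × 10^-3 / 0.02443 = 0.04260 mol/L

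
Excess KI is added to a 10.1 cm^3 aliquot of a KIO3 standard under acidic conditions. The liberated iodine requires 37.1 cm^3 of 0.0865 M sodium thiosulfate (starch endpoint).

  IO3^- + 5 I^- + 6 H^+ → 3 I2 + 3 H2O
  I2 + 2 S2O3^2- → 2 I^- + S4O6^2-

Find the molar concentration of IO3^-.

n(S2O3^2-) = 0.0371 × 0.0865 = 3.21 × 10^-3 mol
n(I2) = n(S2O3^2-)/2 = 1.60 × 10^-3 mol
From the 1:3 ratio, n(IO3^-) in the aliquot = 1/3 × 1.60 × 10^-3 = 5.35 × 10^-4 mol
[IO3^-] = 5.35 × 10^-4 / 0.0101 = 0.0530 mol/L

0.0530 M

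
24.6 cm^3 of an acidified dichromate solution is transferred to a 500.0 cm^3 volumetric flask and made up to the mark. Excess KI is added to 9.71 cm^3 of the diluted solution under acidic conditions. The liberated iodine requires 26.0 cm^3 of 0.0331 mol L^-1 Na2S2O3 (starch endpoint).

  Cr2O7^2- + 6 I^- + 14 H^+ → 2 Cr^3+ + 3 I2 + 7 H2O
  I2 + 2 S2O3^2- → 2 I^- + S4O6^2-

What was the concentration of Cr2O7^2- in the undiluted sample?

n(S2O3^2-) = 0.0260 × 0.0331 = 8.61 × 10^-4 mol
n(I2) = n(S2O3^2-)/2 = 4.30 × 10^-4 mol
From the 1:3 ratio, n(Cr2O7^2-) in the aliquot = 1/3 × 4.30 × 10^-4 = 1.43 × 10^-4 mol
[Cr2O7^2-]_dilute = 1.43 × 10^-4 / 0.00971 = 0.0148 mol/L
[Cr2O7^2-]_original = 0.0148 × 500.0/24.6 = 0.300 mol/L

0.300 mol/L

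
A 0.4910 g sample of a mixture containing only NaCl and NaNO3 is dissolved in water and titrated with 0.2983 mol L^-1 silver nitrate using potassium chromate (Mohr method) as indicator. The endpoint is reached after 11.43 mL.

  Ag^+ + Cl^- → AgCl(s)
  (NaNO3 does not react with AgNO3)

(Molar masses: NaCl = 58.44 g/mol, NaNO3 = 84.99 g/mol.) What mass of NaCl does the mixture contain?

n(AgNO3) = 0.01143 × 0.2983 = 3.410 × 10^-3 mol
Let x = n(NaCl), y = n(NaNO3).
Titrant: 1x = 3.410 × 10^-3;  mass: 58.44x + 84.99y = 0.4910
Solving, x = 3.410 × 10^-3 mol, y = 3.433 × 10^-3 mol
mass of NaCl = 3.410 × 10^-3 × 58.44 = 0.1993 g

0.1993 g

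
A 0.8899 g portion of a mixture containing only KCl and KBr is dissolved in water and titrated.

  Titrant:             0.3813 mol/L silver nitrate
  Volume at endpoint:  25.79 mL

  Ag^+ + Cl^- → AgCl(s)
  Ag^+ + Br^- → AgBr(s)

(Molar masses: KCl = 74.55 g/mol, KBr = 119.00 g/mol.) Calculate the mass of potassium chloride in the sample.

0.4701 g

n(AgNO3) = 0.02579 × 0.3813 = 9.834 × 10^-3 mol
Let x = n(KCl), y = n(KBr).
Titrant: 1x + 1y = 9.834 × 10^-3;  mass: 74.55x + 119.00y = 0.8899
Solving, x = 6.306 × 10^-3 mol, y = 3.527 × 10^-3 mol
mass of KCl = 6.306 × 10^-3 × 74.55 = 0.4701 g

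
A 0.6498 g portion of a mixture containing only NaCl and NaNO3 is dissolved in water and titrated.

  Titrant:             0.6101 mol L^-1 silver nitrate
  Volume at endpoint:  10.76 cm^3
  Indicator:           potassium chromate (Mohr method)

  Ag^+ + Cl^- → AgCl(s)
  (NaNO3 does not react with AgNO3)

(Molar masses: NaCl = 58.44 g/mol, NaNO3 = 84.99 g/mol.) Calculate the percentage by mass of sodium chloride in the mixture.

n(AgNO3) = 0.01076 × 0.6101 = 6.565 × 10^-3 mol
Let x = n(NaCl), y = n(NaNO3).
Titrant: 1x = 6.565 × 10^-3;  mass: 58.44x + 84.99y = 0.6498
Solving, x = 6.565 × 10^-3 mol, y = 3.132 × 10^-3 mol
mass of NaCl = 6.565 × 10^-3 × 58.44 = 0.3836 g
% NaCl = 0.3836 / 0.6498 × 100 = 59.04 %

59.04 %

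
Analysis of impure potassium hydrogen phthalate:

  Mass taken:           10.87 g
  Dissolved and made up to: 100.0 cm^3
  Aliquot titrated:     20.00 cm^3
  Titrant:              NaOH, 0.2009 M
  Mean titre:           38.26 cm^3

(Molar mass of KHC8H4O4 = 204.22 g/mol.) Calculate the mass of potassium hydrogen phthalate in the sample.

KHC8H4O4 + NaOH → KNaC8H4O4 + H2O
n(NaOH) per titration = 0.03826 × 0.2009 = 7.686 × 10^-3 mol
n(KHC8H4O4) in each aliquot = 7.686 × 10^-3 mol (1:1 ratio)
n(KHC8H4O4) in the whole flask = 7.686 × 10^-3 × 100.0/20.00 = 0.03843 mol
mass of KHC8H4O4 = 0.03843 × 204.22 = 7.849 g

7.849 g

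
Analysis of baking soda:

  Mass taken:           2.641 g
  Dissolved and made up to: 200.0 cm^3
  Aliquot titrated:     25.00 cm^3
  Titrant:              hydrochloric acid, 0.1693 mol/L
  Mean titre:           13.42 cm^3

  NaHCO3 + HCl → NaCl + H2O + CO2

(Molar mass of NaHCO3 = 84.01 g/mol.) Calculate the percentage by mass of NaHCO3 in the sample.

n(HCl) per titration = 0.01342 × 0.1693 = 2.272 × 10^-3 mol
n(NaHCO3) in each aliquot = 2.272 × 10^-3 mol (1:1 ratio)
n(NaHCO3) in the whole flask = 2.272 × 10^-3 × 200.0/25.00 = 0.01818 mol
mass of NaHCO3 = 0.01818 × 84.01 = 1.527 g
% NaHCO3 = 1.527 / 2.641 × 100 = 57.82 %

57.82 %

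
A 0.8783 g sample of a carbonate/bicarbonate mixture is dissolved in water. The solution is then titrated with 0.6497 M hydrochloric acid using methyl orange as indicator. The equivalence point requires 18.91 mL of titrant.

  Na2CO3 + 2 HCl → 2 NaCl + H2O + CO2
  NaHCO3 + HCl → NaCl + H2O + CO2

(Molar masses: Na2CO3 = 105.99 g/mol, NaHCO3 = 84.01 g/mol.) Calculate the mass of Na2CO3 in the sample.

0.2629 g

n(HCl) = 0.01891 × 0.6497 = 0.01229 mol
Let x = n(Na2CO3), y = n(NaHCO3).
Titrant: 2x + 1y = 0.01229;  mass: 105.99x + 84.01y = 0.8783
Solving, x = 2.480 × 10^-3 mol, y = 7.326 × 10^-3 mol
mass of Na2CO3 = 2.480 × 10^-3 × 105.99 = 0.2629 g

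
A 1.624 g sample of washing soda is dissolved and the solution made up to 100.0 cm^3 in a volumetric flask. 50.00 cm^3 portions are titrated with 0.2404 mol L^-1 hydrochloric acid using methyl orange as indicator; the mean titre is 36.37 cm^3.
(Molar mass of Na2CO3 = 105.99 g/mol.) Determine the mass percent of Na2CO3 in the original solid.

Na2CO3 + 2 HCl → 2 NaCl + H2O + CO2
n(HCl) per titration = 0.03637 × 0.2404 = 8.743 × 10^-3 mol
From the 1:2 ratio, n(Na2CO3) in each aliquot = 1/2 × 8.743 × 10^-3 = 4.372 × 10^-3 mol
n(Na2CO3) in the whole flask = 4.372 × 10^-3 × 100.0/50.00 = 8.743 × 10^-3 mol
mass of Na2CO3 = 8.743 × 10^-3 × 105.99 = 0.9267 g
% Na2CO3 = 0.9267 / 1.624 × 100 = 57.06 %

57.06 %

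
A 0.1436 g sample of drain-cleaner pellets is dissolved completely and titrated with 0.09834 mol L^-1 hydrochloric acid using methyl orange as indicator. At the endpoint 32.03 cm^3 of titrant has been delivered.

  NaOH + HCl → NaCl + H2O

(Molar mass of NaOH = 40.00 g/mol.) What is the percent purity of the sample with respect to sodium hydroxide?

87.74 %

n(HCl) = 0.03203 L × 0.09834 mol/L = 3.150 × 10^-3 mol
n(NaOH) = 3.150 × 10^-3 mol (1:1 ratio)
mass of NaOH = 3.150 × 10^-3 × 40.00 g/mol = 0.1260 g
% NaOH = 0.1260 / 0.1436 × 100 = 87.74 %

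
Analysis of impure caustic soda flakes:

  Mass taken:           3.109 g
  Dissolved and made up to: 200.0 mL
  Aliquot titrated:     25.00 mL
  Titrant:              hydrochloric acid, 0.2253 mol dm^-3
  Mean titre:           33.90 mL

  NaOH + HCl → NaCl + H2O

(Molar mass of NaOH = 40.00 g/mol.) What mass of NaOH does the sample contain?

n(HCl) per titration = 0.03390 × 0.2253 = 7.638 × 10^-3 mol
n(NaOH) in each aliquot = 7.638 × 10^-3 mol (1:1 ratio)
n(NaOH) in the whole flask = 7.638 × 10^-3 × 200.0/25.00 = 0.06110 mol
mass of NaOH = 0.06110 × 40.00 = 2.444 g

2.444 g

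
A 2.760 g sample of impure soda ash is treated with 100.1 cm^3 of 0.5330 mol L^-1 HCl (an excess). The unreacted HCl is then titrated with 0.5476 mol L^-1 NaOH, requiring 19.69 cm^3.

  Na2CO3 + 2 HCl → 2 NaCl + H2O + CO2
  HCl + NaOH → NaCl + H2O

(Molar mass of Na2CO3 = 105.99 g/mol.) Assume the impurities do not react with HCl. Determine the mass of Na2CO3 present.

2.256 g

n(HCl) added = 0.1001 × 0.5330 = 0.05335 mol
n(NaOH) used in back-titration = 0.01969 × 0.5476 = 0.01078 mol
n(HCl) left over = 0.01078 mol (1:1 ratio)
n(HCl) consumed by analyte = 0.05335 − 0.01078 = 0.04257 mol
From the 1:2 ratio, n(Na2CO3) = 1/2 × 0.04257 = 0.02129 mol
mass of Na2CO3 = 0.02129 × 105.99 = 2.256 g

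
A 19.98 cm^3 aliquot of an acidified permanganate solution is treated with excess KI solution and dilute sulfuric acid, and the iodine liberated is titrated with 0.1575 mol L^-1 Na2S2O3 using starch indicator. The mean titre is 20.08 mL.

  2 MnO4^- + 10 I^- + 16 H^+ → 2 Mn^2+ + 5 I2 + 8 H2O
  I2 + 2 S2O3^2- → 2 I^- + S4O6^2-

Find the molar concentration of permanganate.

0.03166 mol/L

n(S2O3^2-) = 0.02008 × 0.1575 = 3.163 × 10^-3 mol
n(I2) = n(S2O3^2-)/2 = 1.581 × 10^-3 mol
From the 2:5 ratio, n(MnO4^-) in the aliquot = 2/5 × 1.581 × 10^-3 = 6.325 × 10^-4 mol
[MnO4^-] = 6.325 × 10^-4 / 0.01998 = 0.03166 mol/L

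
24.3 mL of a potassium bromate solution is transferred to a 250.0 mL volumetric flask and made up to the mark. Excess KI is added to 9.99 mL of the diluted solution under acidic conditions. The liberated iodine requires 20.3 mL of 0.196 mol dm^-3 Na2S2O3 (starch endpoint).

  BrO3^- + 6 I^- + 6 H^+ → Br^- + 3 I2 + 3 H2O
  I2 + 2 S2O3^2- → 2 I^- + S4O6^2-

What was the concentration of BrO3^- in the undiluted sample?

0.683 mol/L

n(S2O3^2-) = 0.0203 × 0.196 = 3.98 × 10^-3 mol
n(I2) = n(S2O3^2-)/2 = 1.99 × 10^-3 mol
From the 1:3 ratio, n(BrO3^-) in the aliquot = 1/3 × 1.99 × 10^-3 = 6.63 × 10^-4 mol
[BrO3^-]_dilute = 6.63 × 10^-4 / 0.00999 = 0.0664 mol/L
[BrO3^-]_original = 0.0664 × 250.0/24.3 = 0.683 mol/L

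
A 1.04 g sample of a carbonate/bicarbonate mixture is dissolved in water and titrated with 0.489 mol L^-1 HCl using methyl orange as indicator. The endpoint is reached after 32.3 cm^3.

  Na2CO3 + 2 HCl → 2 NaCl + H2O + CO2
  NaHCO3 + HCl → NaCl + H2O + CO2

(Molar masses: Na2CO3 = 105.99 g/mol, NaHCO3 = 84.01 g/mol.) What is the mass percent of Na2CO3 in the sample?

n(HCl) = 0.0323 × 0.489 = 0.0158 mol
Let x = n(Na2CO3), y = n(NaHCO3).
Titrant: 2x + 1y = 0.0158;  mass: 105.99x + 84.01y = 1.04
Solving, x = 4.63 × 10^-3 mol, y = 6.54 × 10^-3 mol
mass of Na2CO3 = 4.63 × 10^-3 × 105.99 = 0.490 g
% Na2CO3 = 0.490 / 1.04 × 100 = 47.1 %

47.1 %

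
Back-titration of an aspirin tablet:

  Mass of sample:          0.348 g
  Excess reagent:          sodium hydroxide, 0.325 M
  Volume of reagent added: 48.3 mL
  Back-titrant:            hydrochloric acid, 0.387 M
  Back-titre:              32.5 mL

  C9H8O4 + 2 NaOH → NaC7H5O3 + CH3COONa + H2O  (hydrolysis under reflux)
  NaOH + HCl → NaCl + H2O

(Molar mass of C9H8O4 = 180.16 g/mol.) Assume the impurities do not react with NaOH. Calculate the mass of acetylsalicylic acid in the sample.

0.281 g

n(NaOH) added = 0.0483 × 0.325 = 0.0157 mol
n(HCl) used in back-titration = 0.0325 × 0.387 = 0.0126 mol
n(NaOH) left over = 0.0126 mol (1:1 ratio)
n(NaOH) consumed by analyte = 0.0157 − 0.0126 = 3.12 × 10^-3 mol
From the 1:2 ratio, n(C9H8O4) = 1/2 × 3.12 × 10^-3 = 1.56 × 10^-3 mol
mass of C9H8O4 = 1.56 × 10^-3 × 180.16 = 0.281 g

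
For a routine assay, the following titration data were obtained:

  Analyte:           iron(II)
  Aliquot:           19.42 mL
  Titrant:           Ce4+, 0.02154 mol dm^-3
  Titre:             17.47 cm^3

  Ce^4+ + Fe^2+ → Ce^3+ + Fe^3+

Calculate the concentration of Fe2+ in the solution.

n(Ce4+) = 0.01747 L × 0.02154 mol/L = 3.763 × 10^-4 mol
n(Fe2+) = 3.763 × 10^-4 mol (1:1 mole ratio)
[Fe2+] = 3.763 × 10^-4 mol / 0.01942 L = 0.01938 mol/L

0.01938 mol/L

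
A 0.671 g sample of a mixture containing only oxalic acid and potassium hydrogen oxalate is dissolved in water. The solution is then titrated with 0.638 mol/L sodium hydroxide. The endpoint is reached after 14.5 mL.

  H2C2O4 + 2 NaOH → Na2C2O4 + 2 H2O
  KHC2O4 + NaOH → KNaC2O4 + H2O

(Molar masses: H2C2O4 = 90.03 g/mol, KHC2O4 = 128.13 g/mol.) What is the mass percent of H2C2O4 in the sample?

n(NaOH) = 0.0145 × 0.638 = 9.25 × 10^-3 mol
Let x = n(H2C2O4), y = n(KHC2O4).
Titrant: 2x + 1y = 9.25 × 10^-3;  mass: 90.03x + 128.13y = 0.671
Solving, x = 3.09 × 10^-3 mol, y = 3.06 × 10^-3 mol
mass of H2C2O4 = 3.09 × 10^-3 × 90.03 = 0.279 g
% H2C2O4 = 0.279 / 0.671 × 100 = 41.5 %

41.5 %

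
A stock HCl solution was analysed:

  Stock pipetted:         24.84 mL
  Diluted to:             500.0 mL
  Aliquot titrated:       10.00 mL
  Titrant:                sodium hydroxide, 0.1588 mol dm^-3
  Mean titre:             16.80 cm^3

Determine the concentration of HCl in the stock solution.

HCl + NaOH → NaCl + H2O
n(NaOH) = 0.01680 × 0.1588 = 2.668 × 10^-3 mol
n(HCl) in the aliquot = 2.668 × 10^-3 mol (1:1 ratio)
[HCl]_dilute = 2.668 × 10^-3 / 0.01000 = 0.2668 mol/L
Dilution factor = 500.0 / 24.84 = 20.13
[HCl]_stock = 0.2668 × 20.13 = 5.370 mol/L

5.370 mol/L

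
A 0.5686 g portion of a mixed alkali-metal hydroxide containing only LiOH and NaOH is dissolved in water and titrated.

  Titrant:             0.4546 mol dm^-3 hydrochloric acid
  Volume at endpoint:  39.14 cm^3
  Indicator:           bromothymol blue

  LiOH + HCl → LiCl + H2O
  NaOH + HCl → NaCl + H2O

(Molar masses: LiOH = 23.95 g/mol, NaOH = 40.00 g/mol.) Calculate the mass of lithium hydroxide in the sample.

0.2136 g

n(HCl) = 0.03914 × 0.4546 = 0.01779 mol
Let x = n(LiOH), y = n(NaOH).
Titrant: 1x + 1y = 0.01779;  mass: 23.95x + 40.00y = 0.5686
Solving, x = 8.917 × 10^-3 mol, y = 8.876 × 10^-3 mol
mass of LiOH = 8.917 × 10^-3 × 23.95 = 0.2136 g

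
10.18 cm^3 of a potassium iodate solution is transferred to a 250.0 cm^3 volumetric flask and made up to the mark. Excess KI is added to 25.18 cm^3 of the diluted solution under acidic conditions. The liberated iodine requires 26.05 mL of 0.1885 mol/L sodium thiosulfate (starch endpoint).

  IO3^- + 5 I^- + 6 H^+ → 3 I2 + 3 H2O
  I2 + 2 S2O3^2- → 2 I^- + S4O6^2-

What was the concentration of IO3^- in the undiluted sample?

0.7982 mol/L

n(S2O3^2-) = 0.02605 × 0.1885 = 4.910 × 10^-3 mol
n(I2) = n(S2O3^2-)/2 = 2.455 × 10^-3 mol
From the 1:3 ratio, n(IO3^-) in the aliquot = 1/3 × 2.455 × 10^-3 = 8.184 × 10^-4 mol
[IO3^-]_dilute = 8.184 × 10^-4 / 0.02518 = 0.03250 mol/L
[IO3^-]_original = 0.03250 × 250.0/10.18 = 0.7982 mol/L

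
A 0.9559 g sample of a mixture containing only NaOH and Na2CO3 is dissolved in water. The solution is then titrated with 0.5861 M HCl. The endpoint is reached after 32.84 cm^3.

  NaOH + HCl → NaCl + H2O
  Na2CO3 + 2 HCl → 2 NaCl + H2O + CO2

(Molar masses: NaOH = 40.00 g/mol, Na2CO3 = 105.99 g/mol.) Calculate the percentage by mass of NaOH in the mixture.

n(HCl) = 0.03284 × 0.5861 = 0.01925 mol
Let x = n(NaOH), y = n(Na2CO3).
Titrant: 1x + 2y = 0.01925;  mass: 40.00x + 105.99y = 0.9559
Solving, x = 4.934 × 10^-3 mol, y = 7.157 × 10^-3 mol
mass of NaOH = 4.934 × 10^-3 × 40.00 = 0.1974 g
% NaOH = 0.1974 / 0.9559 × 100 = 20.65 %

20.65 %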